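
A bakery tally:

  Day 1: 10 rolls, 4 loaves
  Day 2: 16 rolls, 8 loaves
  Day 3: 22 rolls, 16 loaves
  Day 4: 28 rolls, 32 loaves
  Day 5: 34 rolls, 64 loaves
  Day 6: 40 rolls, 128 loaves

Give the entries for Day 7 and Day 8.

46 rolls, 256 loaves; 52 rolls, 512 loaves

Rolls: +6 each step; 10, 16, 22, 28, 34, 40 → 46 → 52.
Loaves: 4, 8, 16, 32, 64, 128 → 256 → 512 (×2 each step).
So the next two rows are 46 rolls, 256 loaves and 52 rolls, 512 loaves.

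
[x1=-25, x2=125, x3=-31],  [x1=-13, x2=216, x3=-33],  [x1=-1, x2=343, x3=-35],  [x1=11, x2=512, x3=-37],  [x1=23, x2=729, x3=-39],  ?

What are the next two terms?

X1: -25, -13, -1, 11, 23 → 35 → 47 (+12 each step).
X2 goes 125, 216, 343, 512, 729 → 1000 → 1331 (perfect cubes: 5³, 6³, 7³, …).
X3 goes -31, -33, -35, -37, -39 → -41 → -43 (−2 each step).
Putting the parts together: [x1=35, x2=1000, x3=-41] and then [x1=47, x2=1331, x3=-43].

[x1=35, x2=1000, x3=-41], [x1=47, x2=1331, x3=-43]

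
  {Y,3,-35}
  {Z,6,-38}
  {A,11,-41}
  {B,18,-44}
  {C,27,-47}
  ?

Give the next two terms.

Letter: letters move forward 1 place in the alphabet, wrapping Z→A; Y, Z, A, B, C → D → E.
Second entry: differences are 3, 5, 7, … (increasing by 2 each time); 3, 6, 11, 18, 27 → 38 → 51.
Third entry: -35, -38, -41, -44, -47 → -50 → -53 (−3 each step).
Putting the parts together: {D,38,-50} and then {E,51,-53}.

{D,38,-50}, {E,51,-53}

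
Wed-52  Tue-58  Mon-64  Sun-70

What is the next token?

Day goes Wed, Tue, Mon, Sun → Sat (runs backward through the weekdays Mon→Sun).
Second component — +6 each step: 52, 58, 64, 70 → 76.
Putting it together: Sat-76.

Sat-76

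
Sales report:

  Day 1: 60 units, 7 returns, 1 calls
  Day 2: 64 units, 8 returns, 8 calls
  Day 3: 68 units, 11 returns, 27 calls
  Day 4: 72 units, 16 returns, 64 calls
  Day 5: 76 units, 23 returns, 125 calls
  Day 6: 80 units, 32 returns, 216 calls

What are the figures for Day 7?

84 units, 43 returns, 343 calls

Units — +4 each step: 60, 64, 68, 72, 76, 80 → 84.
Returns: differences are 1, 3, 5, … (increasing by 2 each time); 7, 8, 11, 16, 23, 32 → 43.
Calls — perfect cubes: 1³, 2³, 3³, …: 1, 8, 27, 64, 125, 216 → 343.
So the next record is 84 units, 43 returns, 343 calls.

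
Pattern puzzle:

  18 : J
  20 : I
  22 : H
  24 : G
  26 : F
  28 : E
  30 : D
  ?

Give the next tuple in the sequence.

First value: 18, 20, 22, 24, 26, 28, 30 → 32 (+2 each step).
For the letter, letters move back 1 place in the alphabet: J, I, H, G, F, E, D → C.
So the next tuple is 32 : C.

32 : C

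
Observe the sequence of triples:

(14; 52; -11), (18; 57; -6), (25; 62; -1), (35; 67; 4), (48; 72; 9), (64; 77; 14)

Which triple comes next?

(83; 82; 19)

First entry goes 14, 18, 25, 35, 48, 64 → 83 (differences are 4, 7, 10, … (increasing by 3 each time)).
Second entry: +5 each step, so 52, 57, 62, 67, 72, 77 → 82.
Third entry: +5 each step, so -11, -6, -1, 4, 9, 14 → 19.
Putting it together: (83; 82; 19).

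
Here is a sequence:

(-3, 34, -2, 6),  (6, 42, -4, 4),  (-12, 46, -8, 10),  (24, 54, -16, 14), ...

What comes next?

First slot goes -3, 6, -12, 24 → -48 (×(-2) each step).
Second slot — alternating steps +8, +4, +8, +4, …: 34, 42, 46, 54 → 58.
Third slot: -2, -4, -8, -16 → -32 (×2 each step).
Fourth slot goes 6, 4, 10, 14 → 24 (each term is the sum of the two before it).
Putting it together: (-48, 58, -32, 24).

(-48, 58, -32, 24)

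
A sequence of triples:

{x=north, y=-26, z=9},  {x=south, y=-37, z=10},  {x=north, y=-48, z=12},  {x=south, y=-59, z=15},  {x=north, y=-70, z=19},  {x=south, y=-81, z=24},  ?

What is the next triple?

{x=north, y=-92, z=30}

X: alternates north ↔ south; north, south, north, south, north, south → north.
Y: −11 each step; -26, -37, -48, -59, -70, -81 → -92.
Z: differences are 1, 2, 3, … (increasing by 1 each time), so 9, 10, 12, 15, 19, 24 → 30.
So the next triple is {x=north, y=-92, z=30}.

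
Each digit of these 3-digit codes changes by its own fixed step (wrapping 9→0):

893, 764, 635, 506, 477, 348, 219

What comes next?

180

First digit goes 8, 7, 6, 5, 4, 3, 2 → 1 (−1 each step, mod 10).
Second digit: 9, 6, 3, 0, 7, 4, 1 → 8 (−3 each step, mod 10).
Third digit — +1 each step, mod 10: 3, 4, 5, 6, 7, 8, 9 → 0.
Putting it together: 180.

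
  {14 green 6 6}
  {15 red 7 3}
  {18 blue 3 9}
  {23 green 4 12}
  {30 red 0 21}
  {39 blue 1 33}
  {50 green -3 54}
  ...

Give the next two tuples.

First part goes 14, 15, 18, 23, 30, 39, 50 → 63 → 78 (differences are 1, 3, 5, … (increasing by 2 each time)).
Colour — repeats green → red → blue: green, red, blue, green, red, blue, green → red → blue.
Third part: alternating steps +1, −4, +1, −4, …, so 6, 7, 3, 4, 0, 1, -3 → -2 → -6.
For the fourth part, each term is the sum of the two before it: 6, 3, 9, 12, 21, 33, 54 → 87 → 141.
So the next two tuples are {63 red -2 87} and {78 blue -6 141}.

{63 red -2 87}, {78 blue -6 141}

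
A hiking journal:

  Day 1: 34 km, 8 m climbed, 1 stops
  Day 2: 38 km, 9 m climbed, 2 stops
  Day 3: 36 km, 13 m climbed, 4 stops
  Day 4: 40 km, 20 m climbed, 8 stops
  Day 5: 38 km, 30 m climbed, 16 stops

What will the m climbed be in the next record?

M climbed: differences are 1, 4, 7, … (increasing by 3 each time); 8, 9, 13, 20, 30 → 43.

43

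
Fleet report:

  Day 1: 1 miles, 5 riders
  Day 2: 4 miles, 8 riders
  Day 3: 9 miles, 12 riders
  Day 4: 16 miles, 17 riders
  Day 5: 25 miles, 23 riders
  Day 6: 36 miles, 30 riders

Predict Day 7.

Miles: perfect squares: 1², 2², 3², …; 1, 4, 9, 16, 25, 36 → 49.
Riders goes 5, 8, 12, 17, 23, 30 → 38 (differences are 3, 4, 5, … (increasing by 1 each time)).
So the next row is 49 miles, 38 riders.

49 miles, 38 riders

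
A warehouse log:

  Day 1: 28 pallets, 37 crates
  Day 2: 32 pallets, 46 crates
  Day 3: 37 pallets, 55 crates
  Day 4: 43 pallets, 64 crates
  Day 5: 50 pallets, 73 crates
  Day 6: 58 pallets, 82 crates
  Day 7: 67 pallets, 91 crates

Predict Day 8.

Pallets: differences are 4, 5, 6, … (increasing by 1 each time), so 28, 32, 37, 43, 50, 58, 67 → 77.
Crates: 37, 46, 55, 64, 73, 82, 91 → 100 (+9 each step).
Putting it together: 77 pallets, 100 crates.

77 pallets, 100 crates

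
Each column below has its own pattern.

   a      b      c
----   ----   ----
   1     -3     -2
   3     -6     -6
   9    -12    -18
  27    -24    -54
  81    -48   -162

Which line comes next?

243  -96  -486

Column a: 1, 3, 9, 27, 81 → 243 (×3 each step).
For the column b, ×2 each step: -3, -6, -12, -24, -48 → -96.
Column c — ×3 each step: -2, -6, -18, -54, -162 → -486.
Putting it together: 243  -96  -486.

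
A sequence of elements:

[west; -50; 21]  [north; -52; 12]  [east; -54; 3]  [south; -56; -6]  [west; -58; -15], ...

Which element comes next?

[north; -60; -24]

For the direction, repeats west → north → east → south: west, north, east, south, west → north.
Second coordinate — −2 each step: -50, -52, -54, -56, -58 → -60.
For the third coordinate, −9 each step: 21, 12, 3, -6, -15 → -24.
So the next element is [north; -60; -24].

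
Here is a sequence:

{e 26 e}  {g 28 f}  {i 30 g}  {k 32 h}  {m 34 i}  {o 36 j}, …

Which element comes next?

{q 38 k}

For the first letter, letters move forward 2 places in the alphabet: e, g, i, k, m, o → q.
Second value — +2 each step: 26, 28, 30, 32, 34, 36 → 38.
Second letter: letters move forward 1 place in the alphabet, so e, f, g, h, i, j → k.
So the next element is {q 38 k}.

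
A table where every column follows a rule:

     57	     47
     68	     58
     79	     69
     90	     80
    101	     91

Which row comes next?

First component: +11 each step, so 57, 68, 79, 90, 101 → 112.
Second component — always 10 less than the first component: 47, 58, 69, 80, 91 → 102.
Combining the parts gives 112  102.

112  102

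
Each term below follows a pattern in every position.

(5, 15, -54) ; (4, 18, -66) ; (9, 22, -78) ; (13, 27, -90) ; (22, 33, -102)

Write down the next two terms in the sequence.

(35, 40, -114), (57, 48, -126)

First value: each term is the sum of the two before it; 5, 4, 9, 13, 22 → 35 → 57.
Second value: differences are 3, 4, 5, … (increasing by 1 each time); 15, 18, 22, 27, 33 → 40 → 48.
Third value: −12 each step, so -54, -66, -78, -90, -102 → -114 → -126.
Putting the parts together: (35, 40, -114) and then (57, 48, -126).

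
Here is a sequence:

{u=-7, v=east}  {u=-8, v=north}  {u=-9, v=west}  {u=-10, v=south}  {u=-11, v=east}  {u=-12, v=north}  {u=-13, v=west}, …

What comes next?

{u=-14, v=south}

U: −1 each step, so -7, -8, -9, -10, -11, -12, -13 → -14.
For the v, repeats east → north → west → south: east, north, west, south, east, north, west → south.
Putting it together: {u=-14, v=south}.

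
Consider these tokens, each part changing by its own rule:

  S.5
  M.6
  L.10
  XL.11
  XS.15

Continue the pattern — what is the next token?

Size: runs through clothing sizes XS→XL, so S, M, L, XL, XS → S.
Second component: alternating steps +1, +4, +1, +4, …, so 5, 6, 10, 11, 15 → 16.
Combining the parts gives S.16.

S.16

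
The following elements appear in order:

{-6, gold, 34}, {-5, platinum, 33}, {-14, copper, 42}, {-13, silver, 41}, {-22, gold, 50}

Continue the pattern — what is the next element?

First value: -6, -5, -14, -13, -22 → -21 (alternating steps +1, −9, +1, −9, …).
Metal — repeats gold → platinum → copper → silver: gold, platinum, copper, silver, gold → platinum.
For the third value, together with the first value always sums to 28: 34, 33, 42, 41, 50 → 49.
Putting it together: {-21, platinum, 49}.

{-21, platinum, 49}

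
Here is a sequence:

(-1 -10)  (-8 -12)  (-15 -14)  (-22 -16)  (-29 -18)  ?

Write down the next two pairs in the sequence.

(-36 -20), (-43 -22)

First part — −7 each step: -1, -8, -15, -22, -29 → -36 → -43.
Second part: −2 each step; -10, -12, -14, -16, -18 → -20 → -22.
Putting the parts together: (-36 -20) and then (-43 -22).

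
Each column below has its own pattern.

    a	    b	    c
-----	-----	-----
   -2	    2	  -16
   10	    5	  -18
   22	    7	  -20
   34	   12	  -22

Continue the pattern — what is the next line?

46  19  -24

Column a: +12 each step, so -2, 10, 22, 34 → 46.
Column b goes 2, 5, 7, 12 → 19 (each term is the sum of the two before it).
Column c: −2 each step, so -16, -18, -20, -22 → -24.
Putting it together: 46  19  -24.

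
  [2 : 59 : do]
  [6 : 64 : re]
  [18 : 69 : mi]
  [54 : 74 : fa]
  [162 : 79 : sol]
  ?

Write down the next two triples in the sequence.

First part: ×3 each step, so 2, 6, 18, 54, 162 → 486 → 1458.
For the second part, +5 each step: 59, 64, 69, 74, 79 → 84 → 89.
Note: runs through the solfège scale do→ti; do, re, mi, fa, sol → la → ti.
So the next two triples are [486 : 84 : la] and [1458 : 89 : ti].

[486 : 84 : la], [1458 : 89 : ti]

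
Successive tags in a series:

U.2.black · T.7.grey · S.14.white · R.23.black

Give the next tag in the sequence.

Letter: U, T, S, R → Q (letters move back 1 place in the alphabet).
Second component goes 2, 7, 14, 23 → 34 (differences are 5, 7, 9, … (increasing by 2 each time)).
Shade goes black, grey, white, black → grey (repeats black → grey → white).
Combining the parts gives Q.34.grey.

Q.34.grey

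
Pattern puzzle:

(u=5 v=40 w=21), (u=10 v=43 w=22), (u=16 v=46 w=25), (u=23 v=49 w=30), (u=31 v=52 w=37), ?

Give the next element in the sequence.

For the u, differences are 5, 6, 7, … (increasing by 1 each time): 5, 10, 16, 23, 31 → 40.
For the v, +3 each step: 40, 43, 46, 49, 52 → 55.
W: 21, 22, 25, 30, 37 → 46 (differences are 1, 3, 5, … (increasing by 2 each time)).
Putting it together: (u=40 v=55 w=46).

(u=40 v=55 w=46)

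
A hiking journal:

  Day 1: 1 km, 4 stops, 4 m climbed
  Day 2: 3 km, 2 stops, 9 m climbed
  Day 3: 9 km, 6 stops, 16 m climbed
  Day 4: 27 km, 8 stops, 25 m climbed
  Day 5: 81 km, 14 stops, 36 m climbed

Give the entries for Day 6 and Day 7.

243 km, 22 stops, 49 m climbed; 729 km, 36 stops, 64 m climbed

Km goes 1, 3, 9, 27, 81 → 243 → 729 (×3 each step).
Stops: 4, 2, 6, 8, 14 → 22 → 36 (each term is the sum of the two before it).
M climbed goes 4, 9, 16, 25, 36 → 49 → 64 (perfect squares: 2², 3², 4², …).
So the next two rows are 243 km, 22 stops, 49 m climbed and 729 km, 36 stops, 64 m climbed.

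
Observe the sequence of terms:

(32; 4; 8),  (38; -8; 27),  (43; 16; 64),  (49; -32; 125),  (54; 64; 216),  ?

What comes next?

First part: alternating steps +6, +5, +6, +5, …; 32, 38, 43, 49, 54 → 60.
Second part: ×(-2) each step, so 4, -8, 16, -32, 64 → -128.
Third part: 8, 27, 64, 125, 216 → 343 (perfect cubes: 2³, 3³, 4³, …).
Putting it together: (60; -128; 343).

(60; -128; 343)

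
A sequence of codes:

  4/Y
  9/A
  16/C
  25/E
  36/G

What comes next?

First component: perfect squares: 2², 3², 4², …; 4, 9, 16, 25, 36 → 49.
For the letter, letters move forward 2 places in the alphabet, wrapping Z→A: Y, A, C, E, G → I.
Putting it together: 49/I.

49/I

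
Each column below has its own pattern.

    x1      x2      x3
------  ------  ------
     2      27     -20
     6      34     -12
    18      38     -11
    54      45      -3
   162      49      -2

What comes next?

486  56  6

For the column x1, ×3 each step: 2, 6, 18, 54, 162 → 486.
For the column x2, alternating steps +7, +4, +7, +4, …: 27, 34, 38, 45, 49 → 56.
Column x3: alternating steps +8, +1, +8, +1, …; -20, -12, -11, -3, -2 → 6.
Putting it together: 486  56  6.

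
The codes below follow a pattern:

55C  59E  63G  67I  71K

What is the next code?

First component: 55, 59, 63, 67, 71 → 75 (+4 each step).
Letter — letters move forward 2 places in the alphabet: C, E, G, I, K → M.
So the next code is 75M.

75M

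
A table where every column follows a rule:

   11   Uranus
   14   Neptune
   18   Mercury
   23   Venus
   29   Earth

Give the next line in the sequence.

36  Mars

First component — differences are 3, 4, 5, … (increasing by 1 each time): 11, 14, 18, 23, 29 → 36.
Planet goes Uranus, Neptune, Mercury, Venus, Earth → Mars (runs through the planets Mercury→Neptune).
Combining the parts gives 36  Mars.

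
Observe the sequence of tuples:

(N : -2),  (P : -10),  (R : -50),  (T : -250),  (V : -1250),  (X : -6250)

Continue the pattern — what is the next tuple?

Letter: letters move forward 2 places in the alphabet; N, P, R, T, V, X → Z.
Second slot: -2, -10, -50, -250, -1250, -6250 → -31250 (×5 each step).
Putting it together: (Z : -31250).

(Z : -31250)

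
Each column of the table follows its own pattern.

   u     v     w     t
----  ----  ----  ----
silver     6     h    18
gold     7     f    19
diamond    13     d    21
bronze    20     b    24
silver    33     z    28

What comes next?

gold  53  x  33

For the column u, repeats silver → gold → diamond → bronze: silver, gold, diamond, bronze, silver → gold.
Column v: 6, 7, 13, 20, 33 → 53 (each term is the sum of the two before it).
Column w: h, f, d, b, z → x (letters move back 2 places in the alphabet, wrapping A→Z).
Column t goes 18, 19, 21, 24, 28 → 33 (differences are 1, 2, 3, … (increasing by 1 each time)).
Putting it together: gold  53  x  33.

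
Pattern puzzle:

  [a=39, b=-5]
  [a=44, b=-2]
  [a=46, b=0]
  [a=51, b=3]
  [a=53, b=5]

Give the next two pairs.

[a=58, b=8], [a=60, b=10]

A — alternating steps +5, +2, +5, +2, …: 39, 44, 46, 51, 53 → 58 → 60.
B: alternating steps +3, +2, +3, +2, …, so -5, -2, 0, 3, 5 → 8 → 10.
So the next two pairs are [a=58, b=8] and [a=60, b=10].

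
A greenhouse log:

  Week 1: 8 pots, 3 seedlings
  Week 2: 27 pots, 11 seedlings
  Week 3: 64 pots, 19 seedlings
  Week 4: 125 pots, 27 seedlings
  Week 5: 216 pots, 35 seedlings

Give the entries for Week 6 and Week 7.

343 pots, 43 seedlings; 512 pots, 51 seedlings

Pots — perfect cubes: 2³, 3³, 4³, …: 8, 27, 64, 125, 216 → 343 → 512.
Seedlings goes 3, 11, 19, 27, 35 → 43 → 51 (+8 each step).
So the next two records are 343 pots, 43 seedlings and 512 pots, 51 seedlings.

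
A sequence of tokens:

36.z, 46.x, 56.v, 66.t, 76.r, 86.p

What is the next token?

96.n

For the first component, +10 each step: 36, 46, 56, 66, 76, 86 → 96.
For the letter, letters move back 2 places in the alphabet: z, x, v, t, r, p → n.
So the next token is 96.n.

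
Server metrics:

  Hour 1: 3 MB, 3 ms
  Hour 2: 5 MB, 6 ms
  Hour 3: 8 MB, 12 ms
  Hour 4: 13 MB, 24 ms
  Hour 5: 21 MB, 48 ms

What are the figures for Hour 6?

MB: 3, 5, 8, 13, 21 → 34 (each term is the sum of the two before it).
For the ms, ×2 each step: 3, 6, 12, 24, 48 → 96.
So the next line is 34 MB, 96 ms.

34 MB, 96 ms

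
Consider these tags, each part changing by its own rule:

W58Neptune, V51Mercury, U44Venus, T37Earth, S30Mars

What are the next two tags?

Letter — letters move back 1 place in the alphabet: W, V, U, T, S → R → Q.
Second component goes 58, 51, 44, 37, 30 → 23 → 16 (−7 each step).
Planet: Neptune, Mercury, Venus, Earth, Mars → Jupiter → Saturn (runs through the planets Mercury→Neptune).
Putting the parts together: R23Jupiter and then Q16Saturn.

R23Jupiter then Q16Saturn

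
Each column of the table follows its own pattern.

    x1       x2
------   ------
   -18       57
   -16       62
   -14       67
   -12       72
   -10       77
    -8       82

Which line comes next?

-6  87

Column x1: +2 each step, so -18, -16, -14, -12, -10, -8 → -6.
Column x2 — +5 each step: 57, 62, 67, 72, 77, 82 → 87.
So the next line is -6  87.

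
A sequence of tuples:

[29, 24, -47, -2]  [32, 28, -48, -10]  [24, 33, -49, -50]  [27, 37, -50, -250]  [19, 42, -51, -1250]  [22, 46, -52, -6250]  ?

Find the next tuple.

First slot: alternating steps +3, −8, +3, −8, …; 29, 32, 24, 27, 19, 22 → 14.
Second slot: alternating steps +4, +5, +4, +5, …; 24, 28, 33, 37, 42, 46 → 51.
Third slot: −1 each step, so -47, -48, -49, -50, -51, -52 → -53.
Fourth slot: ×5 each step; -2, -10, -50, -250, -1250, -6250 → -31250.
So the next tuple is [14, 51, -53, -31250].

[14, 51, -53, -31250]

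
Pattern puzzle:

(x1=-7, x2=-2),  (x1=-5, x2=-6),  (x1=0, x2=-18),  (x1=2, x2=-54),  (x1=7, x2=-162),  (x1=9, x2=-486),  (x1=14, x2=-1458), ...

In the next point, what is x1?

X1: alternating steps +2, +5, +2, +5, …, so -7, -5, 0, 2, 7, 9, 14 → 16.

16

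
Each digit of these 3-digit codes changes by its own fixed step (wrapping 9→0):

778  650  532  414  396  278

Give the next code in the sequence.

First digit: 7, 6, 5, 4, 3, 2 → 1 (−1 each step, mod 10).
Second digit goes 7, 5, 3, 1, 9, 7 → 5 (−2 each step, mod 10).
Third digit: +2 each step, mod 10; 8, 0, 2, 4, 6, 8 → 0.
Combining the parts gives 150.

150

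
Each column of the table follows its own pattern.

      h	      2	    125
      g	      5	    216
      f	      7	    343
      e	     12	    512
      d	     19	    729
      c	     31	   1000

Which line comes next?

b  50  1331

Letter: h, g, f, e, d, c → b (letters move back 1 place in the alphabet).
Second component — each term is the sum of the two before it: 2, 5, 7, 12, 19, 31 → 50.
For the third component, perfect cubes: 5³, 6³, 7³, …: 125, 216, 343, 512, 729, 1000 → 1331.
So the next line is b  50  1331.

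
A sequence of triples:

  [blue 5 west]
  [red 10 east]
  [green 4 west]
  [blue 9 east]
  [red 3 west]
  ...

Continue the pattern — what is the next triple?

[green 8 east]

Colour — repeats blue → red → green: blue, red, green, blue, red → green.
Second value: alternating steps +5, −6, +5, −6, …, so 5, 10, 4, 9, 3 → 8.
Direction goes west, east, west, east, west → east (alternates west ↔ east).
So the next triple is [green 8 east].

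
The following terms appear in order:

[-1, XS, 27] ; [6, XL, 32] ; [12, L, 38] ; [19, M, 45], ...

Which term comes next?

[25, S, 53]

First coordinate — alternating steps +7, +6, +7, +6, …: -1, 6, 12, 19 → 25.
Size: runs backward through clothing sizes XS→XL; XS, XL, L, M → S.
Third coordinate: differences are 5, 6, 7, … (increasing by 1 each time); 27, 32, 38, 45 → 53.
Putting it together: [25, S, 53].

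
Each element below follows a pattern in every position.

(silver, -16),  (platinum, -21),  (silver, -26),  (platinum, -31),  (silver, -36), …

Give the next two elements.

Metal: alternates silver ↔ platinum; silver, platinum, silver, platinum, silver → platinum → silver.
Second component: -16, -21, -26, -31, -36 → -41 → -46 (−5 each step).
So the next two elements are (platinum, -41) and (silver, -46).

(platinum, -41), (silver, -46)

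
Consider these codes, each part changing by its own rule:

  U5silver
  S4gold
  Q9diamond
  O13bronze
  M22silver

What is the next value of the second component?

For the second component, each term is the sum of the two before it: 5, 4, 9, 13, 22 → 35.

35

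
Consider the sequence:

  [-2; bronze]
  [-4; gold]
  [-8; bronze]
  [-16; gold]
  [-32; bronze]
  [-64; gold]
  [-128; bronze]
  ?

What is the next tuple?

For the first value, ×2 each step: -2, -4, -8, -16, -32, -64, -128 → -256.
Rank: alternates bronze ↔ gold; bronze, gold, bronze, gold, bronze, gold, bronze → gold.
So the next tuple is [-256; gold].

[-256; gold]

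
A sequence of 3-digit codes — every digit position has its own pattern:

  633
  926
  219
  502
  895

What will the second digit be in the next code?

Second digit: −1 each step, mod 10, so 3, 2, 1, 0, 9 → 8.

8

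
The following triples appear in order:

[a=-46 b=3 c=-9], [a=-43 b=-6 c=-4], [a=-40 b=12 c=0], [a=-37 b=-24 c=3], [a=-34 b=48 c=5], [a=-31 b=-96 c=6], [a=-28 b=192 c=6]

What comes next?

[a=-25 b=-384 c=5]

A: -46, -43, -40, -37, -34, -31, -28 → -25 (+3 each step).
B goes 3, -6, 12, -24, 48, -96, 192 → -384 (×(-2) each step).
C: -9, -4, 0, 3, 5, 6, 6 → 5 (differences are 5, 4, 3, … (decreasing by 1 each time)).
Combining the parts gives [a=-25 b=-384 c=5].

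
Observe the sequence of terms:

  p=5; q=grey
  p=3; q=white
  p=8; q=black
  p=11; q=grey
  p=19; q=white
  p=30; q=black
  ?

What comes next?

p=49; q=grey

P: each term is the sum of the two before it, so 5, 3, 8, 11, 19, 30 → 49.
Q — repeats grey → white → black: grey, white, black, grey, white, black → grey.
Combining the parts gives p=49; q=grey.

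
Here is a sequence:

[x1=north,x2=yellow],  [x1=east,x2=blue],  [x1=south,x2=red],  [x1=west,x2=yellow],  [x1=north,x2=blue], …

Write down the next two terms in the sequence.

[x1=east,x2=red], [x1=south,x2=yellow]

X1: repeats north → east → south → west; north, east, south, west, north → east → south.
X2: yellow, blue, red, yellow, blue → red → yellow (repeats yellow → blue → red).
So the next two terms are [x1=east,x2=red] and [x1=south,x2=yellow].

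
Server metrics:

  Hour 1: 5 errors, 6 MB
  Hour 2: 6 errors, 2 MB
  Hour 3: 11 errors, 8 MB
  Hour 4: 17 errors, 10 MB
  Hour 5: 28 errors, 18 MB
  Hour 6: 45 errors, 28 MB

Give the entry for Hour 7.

73 errors, 46 MB

Errors: each term is the sum of the two before it, so 5, 6, 11, 17, 28, 45 → 73.
MB: each term is the sum of the two before it, so 6, 2, 8, 10, 18, 28 → 46.
Putting it together: 73 errors, 46 MB.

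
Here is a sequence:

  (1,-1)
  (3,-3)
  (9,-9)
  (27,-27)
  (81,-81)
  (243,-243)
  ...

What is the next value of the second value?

-729

First value: 1, 3, 9, 27, 81, 243 → 729 (×3 each step).
Second value — always the negative of the first value: -1, -3, -9, -27, -81, -243 → -729.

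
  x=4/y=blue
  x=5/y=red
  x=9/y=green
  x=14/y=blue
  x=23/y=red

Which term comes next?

x=37/y=green

For the x, each term is the sum of the two before it: 4, 5, 9, 14, 23 → 37.
For the y, repeats blue → red → green: blue, red, green, blue, red → green.
So the next term is x=37/y=green.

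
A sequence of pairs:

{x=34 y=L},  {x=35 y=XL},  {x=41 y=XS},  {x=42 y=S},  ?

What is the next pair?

{x=48 y=M}

X: alternating steps +1, +6, +1, +6, …; 34, 35, 41, 42 → 48.
Y: runs through clothing sizes XS→XL, so L, XL, XS, S → M.
Combining the parts gives {x=48 y=M}.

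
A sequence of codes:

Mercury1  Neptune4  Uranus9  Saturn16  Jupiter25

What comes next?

Mars36

Planet: runs backward through the planets Mercury→Neptune, so Mercury, Neptune, Uranus, Saturn, Jupiter → Mars.
Second component: perfect squares: 1², 2², 3², …, so 1, 4, 9, 16, 25 → 36.
Combining the parts gives Mars36.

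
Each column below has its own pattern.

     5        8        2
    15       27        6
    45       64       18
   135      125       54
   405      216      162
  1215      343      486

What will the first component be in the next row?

First component: ×3 each step; 5, 15, 45, 135, 405, 1215 → 3645.

3645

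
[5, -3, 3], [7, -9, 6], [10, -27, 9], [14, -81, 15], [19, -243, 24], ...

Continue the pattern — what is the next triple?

First value — differences are 2, 3, 4, … (increasing by 1 each time): 5, 7, 10, 14, 19 → 25.
For the second value, ×3 each step: -3, -9, -27, -81, -243 → -729.
Third value — each term is the sum of the two before it: 3, 6, 9, 15, 24 → 39.
Putting it together: [25, -729, 39].

[25, -729, 39]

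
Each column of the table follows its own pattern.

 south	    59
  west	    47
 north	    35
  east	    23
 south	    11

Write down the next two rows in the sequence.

west  -1; north  -13

Direction: south, west, north, east, south → west → north (repeats south → west → north → east).
Second component: 59, 47, 35, 23, 11 → -1 → -13 (−12 each step).
So the next two rows are west  -1 and north  -13.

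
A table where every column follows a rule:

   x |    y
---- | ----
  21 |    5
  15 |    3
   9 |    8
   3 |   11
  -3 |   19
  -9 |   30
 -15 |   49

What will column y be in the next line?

79

Column y goes 5, 3, 8, 11, 19, 30, 49 → 79 (each term is the sum of the two before it).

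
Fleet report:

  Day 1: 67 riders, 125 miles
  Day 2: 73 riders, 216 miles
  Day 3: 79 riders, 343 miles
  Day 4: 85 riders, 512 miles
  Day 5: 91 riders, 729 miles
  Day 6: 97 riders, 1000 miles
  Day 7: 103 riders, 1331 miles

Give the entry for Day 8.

109 riders, 1728 miles

Riders: +6 each step; 67, 73, 79, 85, 91, 97, 103 → 109.
Miles: perfect cubes: 5³, 6³, 7³, …, so 125, 216, 343, 512, 729, 1000, 1331 → 1728.
So the next row is 109 riders, 1728 miles.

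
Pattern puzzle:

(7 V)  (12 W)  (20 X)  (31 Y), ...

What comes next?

First component — differences are 5, 8, 11, … (increasing by 3 each time): 7, 12, 20, 31 → 45.
For the letter, letters move forward 1 place in the alphabet: V, W, X, Y → Z.
So the next pair is (45 Z).

(45 Z)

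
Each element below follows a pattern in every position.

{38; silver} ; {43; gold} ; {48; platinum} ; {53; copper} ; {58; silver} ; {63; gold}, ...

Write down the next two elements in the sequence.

{68; platinum}, {73; copper}

First slot: +5 each step; 38, 43, 48, 53, 58, 63 → 68 → 73.
Metal: silver, gold, platinum, copper, silver, gold → platinum → copper (repeats silver → gold → platinum → copper).
Putting the parts together: {68; platinum} and then {73; copper}.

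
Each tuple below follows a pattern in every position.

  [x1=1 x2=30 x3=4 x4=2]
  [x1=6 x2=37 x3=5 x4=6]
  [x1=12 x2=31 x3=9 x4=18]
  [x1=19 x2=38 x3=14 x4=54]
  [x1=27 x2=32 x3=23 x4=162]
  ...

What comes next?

[x1=36 x2=39 x3=37 x4=486]

X1: differences are 5, 6, 7, … (increasing by 1 each time), so 1, 6, 12, 19, 27 → 36.
For the x2, alternating steps +7, −6, +7, −6, …: 30, 37, 31, 38, 32 → 39.
X3 — each term is the sum of the two before it: 4, 5, 9, 14, 23 → 37.
X4 — ×3 each step: 2, 6, 18, 54, 162 → 486.
Putting it together: [x1=36 x2=39 x3=37 x4=486].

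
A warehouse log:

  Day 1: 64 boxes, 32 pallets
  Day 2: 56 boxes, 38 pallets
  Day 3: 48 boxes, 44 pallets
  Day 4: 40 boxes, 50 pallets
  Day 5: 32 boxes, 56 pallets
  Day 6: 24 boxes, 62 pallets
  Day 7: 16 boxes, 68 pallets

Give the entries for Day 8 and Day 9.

8 boxes, 74 pallets; 0 boxes, 80 pallets

Boxes — −8 each step: 64, 56, 48, 40, 32, 24, 16 → 8 → 0.
Pallets: 32, 38, 44, 50, 56, 62, 68 → 74 → 80 (+6 each step).
Putting the parts together: 8 boxes, 74 pallets and then 0 boxes, 80 pallets.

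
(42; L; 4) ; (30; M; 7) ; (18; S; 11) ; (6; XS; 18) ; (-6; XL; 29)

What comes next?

For the first value, −12 each step: 42, 30, 18, 6, -6 → -18.
Size — runs backward through clothing sizes XS→XL: L, M, S, XS, XL → L.
For the third value, each term is the sum of the two before it: 4, 7, 11, 18, 29 → 47.
Combining the parts gives (-18; L; 47).

(-18; L; 47)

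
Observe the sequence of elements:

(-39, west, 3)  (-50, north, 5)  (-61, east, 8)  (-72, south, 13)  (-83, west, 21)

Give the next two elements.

First entry: −11 each step; -39, -50, -61, -72, -83 → -94 → -105.
Direction — repeats west → north → east → south: west, north, east, south, west → north → east.
Third entry: each term is the sum of the two before it; 3, 5, 8, 13, 21 → 34 → 55.
Putting the parts together: (-94, north, 34) and then (-105, east, 55).

(-94, north, 34), (-105, east, 55)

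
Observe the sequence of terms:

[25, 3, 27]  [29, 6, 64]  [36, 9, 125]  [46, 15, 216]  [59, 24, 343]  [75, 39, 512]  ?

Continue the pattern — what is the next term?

First part — differences are 4, 7, 10, … (increasing by 3 each time): 25, 29, 36, 46, 59, 75 → 94.
For the second part, each term is the sum of the two before it: 3, 6, 9, 15, 24, 39 → 63.
Third part goes 27, 64, 125, 216, 343, 512 → 729 (perfect cubes: 3³, 4³, 5³, …).
So the next term is [94, 63, 729].

[94, 63, 729]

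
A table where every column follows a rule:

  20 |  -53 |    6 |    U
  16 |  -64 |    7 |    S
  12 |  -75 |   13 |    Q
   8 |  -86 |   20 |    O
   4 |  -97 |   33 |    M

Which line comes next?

0  -108  53  K

First component: −4 each step, so 20, 16, 12, 8, 4 → 0.
Second component goes -53, -64, -75, -86, -97 → -108 (−11 each step).
Third component: each term is the sum of the two before it, so 6, 7, 13, 20, 33 → 53.
Letter goes U, S, Q, O, M → K (letters move back 2 places in the alphabet).
Combining the parts gives 0  -108  53  K.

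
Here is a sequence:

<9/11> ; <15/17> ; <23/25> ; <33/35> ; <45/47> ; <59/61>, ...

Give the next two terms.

<75/77>, <93/95>

First component goes 9, 15, 23, 33, 45, 59 → 75 → 93 (differences are 6, 8, 10, … (increasing by 2 each time)).
Second component: always 2 more than the first component, so 11, 17, 25, 35, 47, 61 → 77 → 95.
So the next two terms are <75/77> and <93/95>.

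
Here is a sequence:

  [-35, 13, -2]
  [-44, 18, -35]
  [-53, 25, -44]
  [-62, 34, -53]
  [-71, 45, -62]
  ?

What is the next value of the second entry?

58

Second entry — differences are 5, 7, 9, … (increasing by 2 each time): 13, 18, 25, 34, 45 → 58.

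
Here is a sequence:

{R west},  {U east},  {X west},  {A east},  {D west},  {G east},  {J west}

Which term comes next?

{M east}

Letter goes R, U, X, A, D, G, J → M (letters move forward 3 places in the alphabet, wrapping Z→A).
Direction: west, east, west, east, west, east, west → east (alternates west ↔ east).
Putting it together: {M east}.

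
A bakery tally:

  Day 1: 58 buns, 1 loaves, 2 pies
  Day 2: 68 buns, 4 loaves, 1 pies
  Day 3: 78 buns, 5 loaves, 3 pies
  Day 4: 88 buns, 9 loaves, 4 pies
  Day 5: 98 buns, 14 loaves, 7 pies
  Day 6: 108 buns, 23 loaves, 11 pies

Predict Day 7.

118 buns, 37 loaves, 18 pies

Buns goes 58, 68, 78, 88, 98, 108 → 118 (+10 each step).
Loaves: each term is the sum of the two before it, so 1, 4, 5, 9, 14, 23 → 37.
Pies: 2, 1, 3, 4, 7, 11 → 18 (each term is the sum of the two before it).
Combining the parts gives 118 buns, 37 loaves, 18 pies.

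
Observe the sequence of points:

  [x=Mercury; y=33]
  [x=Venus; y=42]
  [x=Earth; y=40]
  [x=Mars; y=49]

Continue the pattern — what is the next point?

X — runs through the planets Mercury→Neptune: Mercury, Venus, Earth, Mars → Jupiter.
Y goes 33, 42, 40, 49 → 47 (alternating steps +9, −2, +9, −2, …).
So the next point is [x=Jupiter; y=47].

[x=Jupiter; y=47]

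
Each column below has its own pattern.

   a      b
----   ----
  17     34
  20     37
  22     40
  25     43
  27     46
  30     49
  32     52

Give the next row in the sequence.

For the column a, alternating steps +3, +2, +3, +2, …: 17, 20, 22, 25, 27, 30, 32 → 35.
For the column b, +3 each step: 34, 37, 40, 43, 46, 49, 52 → 55.
Combining the parts gives 35  55.

35  55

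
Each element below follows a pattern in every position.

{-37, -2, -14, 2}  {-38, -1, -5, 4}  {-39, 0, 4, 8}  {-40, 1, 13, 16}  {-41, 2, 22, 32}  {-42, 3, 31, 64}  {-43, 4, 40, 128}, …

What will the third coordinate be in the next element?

49

For the third coordinate, +9 each step: -14, -5, 4, 13, 22, 31, 40 → 49.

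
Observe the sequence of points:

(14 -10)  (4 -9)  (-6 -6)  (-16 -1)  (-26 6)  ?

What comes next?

First coordinate goes 14, 4, -6, -16, -26 → -36 (−10 each step).
Second coordinate — differences are 1, 3, 5, … (increasing by 2 each time): -10, -9, -6, -1, 6 → 15.
Combining the parts gives (-36 15).

(-36 15)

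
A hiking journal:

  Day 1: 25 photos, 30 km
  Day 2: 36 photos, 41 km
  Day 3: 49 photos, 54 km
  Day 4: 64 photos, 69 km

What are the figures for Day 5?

Photos: 25, 36, 49, 64 → 81 (perfect squares: 5², 6², 7², …).
For the km, always 5 more than the photos: 30, 41, 54, 69 → 86.
Putting it together: 81 photos, 86 km.

81 photos, 86 km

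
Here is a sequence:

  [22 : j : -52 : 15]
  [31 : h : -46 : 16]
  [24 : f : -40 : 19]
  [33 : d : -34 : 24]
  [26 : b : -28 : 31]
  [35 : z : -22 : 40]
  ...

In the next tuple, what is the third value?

Third value — +6 each step: -52, -46, -40, -34, -28, -22 → -16.

-16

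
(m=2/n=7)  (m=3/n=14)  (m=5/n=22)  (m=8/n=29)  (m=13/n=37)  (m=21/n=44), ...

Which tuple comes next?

M: each term is the sum of the two before it, so 2, 3, 5, 8, 13, 21 → 34.
N — alternating steps +7, +8, +7, +8, …: 7, 14, 22, 29, 37, 44 → 52.
So the next tuple is (m=34/n=52).

(m=34/n=52)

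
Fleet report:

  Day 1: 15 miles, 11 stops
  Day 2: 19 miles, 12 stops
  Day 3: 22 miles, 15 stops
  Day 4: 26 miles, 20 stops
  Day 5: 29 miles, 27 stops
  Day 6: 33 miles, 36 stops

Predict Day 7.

36 miles, 47 stops

Miles — alternating steps +4, +3, +4, +3, …: 15, 19, 22, 26, 29, 33 → 36.
Stops: differences are 1, 3, 5, … (increasing by 2 each time), so 11, 12, 15, 20, 27, 36 → 47.
So the next row is 36 miles, 47 stops.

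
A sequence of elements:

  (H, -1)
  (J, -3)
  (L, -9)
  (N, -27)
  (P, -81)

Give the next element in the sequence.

(R, -243)

Letter: H, J, L, N, P → R (letters move forward 2 places in the alphabet).
Second part: -1, -3, -9, -27, -81 → -243 (×3 each step).
Combining the parts gives (R, -243).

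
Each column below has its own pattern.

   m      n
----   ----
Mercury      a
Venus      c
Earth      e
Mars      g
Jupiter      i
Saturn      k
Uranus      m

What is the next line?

Neptune  o

For the column m, runs through the planets Mercury→Neptune: Mercury, Venus, Earth, Mars, Jupiter, Saturn, Uranus → Neptune.
Column n goes a, c, e, g, i, k, m → o (letters move forward 2 places in the alphabet).
So the next line is Neptune  o.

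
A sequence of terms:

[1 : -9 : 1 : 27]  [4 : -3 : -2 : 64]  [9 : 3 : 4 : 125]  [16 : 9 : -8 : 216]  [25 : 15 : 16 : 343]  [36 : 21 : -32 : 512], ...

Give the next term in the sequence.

[49 : 27 : 64 : 729]

First slot: 1, 4, 9, 16, 25, 36 → 49 (perfect squares: 1², 2², 3², …).
Second slot: +6 each step, so -9, -3, 3, 9, 15, 21 → 27.
Third slot: 1, -2, 4, -8, 16, -32 → 64 (×(-2) each step).
Fourth slot: 27, 64, 125, 216, 343, 512 → 729 (perfect cubes: 3³, 4³, 5³, …).
So the next term is [49 : 27 : 64 : 729].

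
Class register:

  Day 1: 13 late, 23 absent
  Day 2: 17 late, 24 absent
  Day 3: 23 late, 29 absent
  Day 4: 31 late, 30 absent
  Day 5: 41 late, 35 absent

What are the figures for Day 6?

Late: 13, 17, 23, 31, 41 → 53 (differences are 4, 6, 8, … (increasing by 2 each time)).
For the absent, alternating steps +1, +5, +1, +5, …: 23, 24, 29, 30, 35 → 36.
So the next record is 53 late, 36 absent.

53 late, 36 absent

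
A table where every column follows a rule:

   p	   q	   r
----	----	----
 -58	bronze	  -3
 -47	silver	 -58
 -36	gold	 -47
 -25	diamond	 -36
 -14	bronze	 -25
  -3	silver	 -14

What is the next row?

8  gold  -3

For the column p, +11 each step: -58, -47, -36, -25, -14, -3 → 8.
Column q: bronze, silver, gold, diamond, bronze, silver → gold (repeats bronze → silver → gold → diamond).
Column r: always the previous value of the column p, so -3, -58, -47, -36, -25, -14 → -3.
So the next row is 8  gold  -3.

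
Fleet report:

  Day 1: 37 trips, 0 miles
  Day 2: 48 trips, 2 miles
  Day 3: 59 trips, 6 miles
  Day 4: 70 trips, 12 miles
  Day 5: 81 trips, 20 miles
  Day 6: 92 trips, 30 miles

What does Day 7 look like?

103 trips, 42 miles

Trips: +11 each step, so 37, 48, 59, 70, 81, 92 → 103.
Miles: differences are 2, 4, 6, … (increasing by 2 each time), so 0, 2, 6, 12, 20, 30 → 42.
Putting it together: 103 trips, 42 miles.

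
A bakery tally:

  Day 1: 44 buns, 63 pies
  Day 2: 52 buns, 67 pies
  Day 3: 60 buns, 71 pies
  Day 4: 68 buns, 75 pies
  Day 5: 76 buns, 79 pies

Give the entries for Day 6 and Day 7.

84 buns, 83 pies; 92 buns, 87 pies

Buns: 44, 52, 60, 68, 76 → 84 → 92 (+8 each step).
Pies: 63, 67, 71, 75, 79 → 83 → 87 (+4 each step).
Putting the parts together: 84 buns, 83 pies and then 92 buns, 87 pies.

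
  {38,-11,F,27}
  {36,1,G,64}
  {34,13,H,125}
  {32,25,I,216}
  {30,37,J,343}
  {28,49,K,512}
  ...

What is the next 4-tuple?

First slot: −2 each step; 38, 36, 34, 32, 30, 28 → 26.
Second slot — +12 each step: -11, 1, 13, 25, 37, 49 → 61.
Letter: letters move forward 1 place in the alphabet; F, G, H, I, J, K → L.
Fourth slot — perfect cubes: 3³, 4³, 5³, …: 27, 64, 125, 216, 343, 512 → 729.
Putting it together: {26,61,L,729}.

{26,61,L,729}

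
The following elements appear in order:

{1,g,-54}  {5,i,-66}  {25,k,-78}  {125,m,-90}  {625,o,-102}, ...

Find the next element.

{3125,q,-114}

First component: ×5 each step; 1, 5, 25, 125, 625 → 3125.
Letter: letters move forward 2 places in the alphabet, so g, i, k, m, o → q.
Third component: −12 each step, so -54, -66, -78, -90, -102 → -114.
So the next element is {3125,q,-114}.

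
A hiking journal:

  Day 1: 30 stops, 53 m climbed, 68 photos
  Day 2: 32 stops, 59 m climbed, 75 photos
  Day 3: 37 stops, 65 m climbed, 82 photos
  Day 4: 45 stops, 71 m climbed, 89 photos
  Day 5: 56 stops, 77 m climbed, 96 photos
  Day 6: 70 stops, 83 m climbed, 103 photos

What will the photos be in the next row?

110

Photos goes 68, 75, 82, 89, 96, 103 → 110 (+7 each step).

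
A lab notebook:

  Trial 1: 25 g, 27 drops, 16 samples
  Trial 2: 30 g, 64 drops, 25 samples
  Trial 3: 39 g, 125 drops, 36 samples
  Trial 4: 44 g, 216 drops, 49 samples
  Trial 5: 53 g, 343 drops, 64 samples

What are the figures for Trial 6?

58 g, 512 drops, 81 samples

For the g, alternating steps +5, +9, +5, +9, …: 25, 30, 39, 44, 53 → 58.
Drops goes 27, 64, 125, 216, 343 → 512 (perfect cubes: 3³, 4³, 5³, …).
Samples goes 16, 25, 36, 49, 64 → 81 (perfect squares: 4², 5², 6², …).
So the next line is 58 g, 512 drops, 81 samples.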